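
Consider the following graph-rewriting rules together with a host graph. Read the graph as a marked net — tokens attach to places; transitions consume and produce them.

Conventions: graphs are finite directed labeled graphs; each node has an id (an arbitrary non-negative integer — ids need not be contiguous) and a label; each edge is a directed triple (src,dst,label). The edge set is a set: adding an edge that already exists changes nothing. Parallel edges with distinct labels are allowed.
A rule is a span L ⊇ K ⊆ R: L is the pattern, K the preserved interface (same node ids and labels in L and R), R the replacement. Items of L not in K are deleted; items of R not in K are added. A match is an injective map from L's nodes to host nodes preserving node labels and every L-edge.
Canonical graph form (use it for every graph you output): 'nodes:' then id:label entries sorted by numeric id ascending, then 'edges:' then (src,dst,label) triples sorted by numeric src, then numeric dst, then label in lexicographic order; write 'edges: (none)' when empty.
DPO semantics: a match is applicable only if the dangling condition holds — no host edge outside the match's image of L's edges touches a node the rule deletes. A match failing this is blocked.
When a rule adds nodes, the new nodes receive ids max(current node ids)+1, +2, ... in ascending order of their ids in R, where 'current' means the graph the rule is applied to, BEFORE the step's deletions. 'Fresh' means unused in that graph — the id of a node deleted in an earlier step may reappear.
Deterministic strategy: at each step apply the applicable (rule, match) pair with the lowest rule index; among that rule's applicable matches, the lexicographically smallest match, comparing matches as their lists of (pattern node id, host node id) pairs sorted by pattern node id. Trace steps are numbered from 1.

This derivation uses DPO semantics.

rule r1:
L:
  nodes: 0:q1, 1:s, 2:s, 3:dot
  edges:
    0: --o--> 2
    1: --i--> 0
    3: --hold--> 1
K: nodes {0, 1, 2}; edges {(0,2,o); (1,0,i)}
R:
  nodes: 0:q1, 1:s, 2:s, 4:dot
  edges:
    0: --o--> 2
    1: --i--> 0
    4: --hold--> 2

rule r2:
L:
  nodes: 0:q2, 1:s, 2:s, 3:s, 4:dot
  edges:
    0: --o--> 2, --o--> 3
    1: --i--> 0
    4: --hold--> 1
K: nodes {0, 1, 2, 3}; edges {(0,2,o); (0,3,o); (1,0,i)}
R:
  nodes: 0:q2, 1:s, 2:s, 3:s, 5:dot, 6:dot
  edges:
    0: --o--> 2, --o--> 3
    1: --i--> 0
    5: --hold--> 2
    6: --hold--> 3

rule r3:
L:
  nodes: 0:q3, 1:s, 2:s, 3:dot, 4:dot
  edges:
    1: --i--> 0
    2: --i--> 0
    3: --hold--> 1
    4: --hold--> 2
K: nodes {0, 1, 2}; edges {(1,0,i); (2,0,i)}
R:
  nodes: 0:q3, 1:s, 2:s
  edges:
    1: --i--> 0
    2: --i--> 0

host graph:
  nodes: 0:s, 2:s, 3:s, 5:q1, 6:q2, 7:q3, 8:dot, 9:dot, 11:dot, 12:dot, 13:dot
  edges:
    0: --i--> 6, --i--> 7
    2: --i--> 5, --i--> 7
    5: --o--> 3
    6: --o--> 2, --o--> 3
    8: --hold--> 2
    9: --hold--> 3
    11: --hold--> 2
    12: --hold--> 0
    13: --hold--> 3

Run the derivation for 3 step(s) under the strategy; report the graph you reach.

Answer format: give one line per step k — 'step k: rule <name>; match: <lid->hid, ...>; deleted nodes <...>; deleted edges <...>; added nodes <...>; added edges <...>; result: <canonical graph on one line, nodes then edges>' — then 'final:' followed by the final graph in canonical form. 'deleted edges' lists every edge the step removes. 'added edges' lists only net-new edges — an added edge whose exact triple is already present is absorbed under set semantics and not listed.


step 1: rule r1; match: 0->5, 1->2, 2->3, 3->8; deleted nodes 8; deleted edges (8,2,hold); added nodes 14; added edges (14,3,hold); result: nodes: 0:s, 2:s, 3:s, 5:q1, 6:q2, 7:q3, 9:dot, 11:dot, 12:dot, 13:dot, 14:dot edges: (0,6,i); (0,7,i); (2,5,i); (2,7,i); (5,3,o); (6,2,o); (6,3,o); (9,3,hold); (11,2,hold); (12,0,hold); (13,3,hold); (14,3,hold)
step 2: rule r1; match: 0->5, 1->2, 2->3, 3->11; deleted nodes 11; deleted edges (11,2,hold); added nodes 15; added edges (15,3,hold); result: nodes: 0:s, 2:s, 3:s, 5:q1, 6:q2, 7:q3, 9:dot, 12:dot, 13:dot, 14:dot, 15:dot edges: (0,6,i); (0,7,i); (2,5,i); (2,7,i); (5,3,o); (6,2,o); (6,3,o); (9,3,hold); (12,0,hold); (13,3,hold); (14,3,hold); (15,3,hold)
step 3: rule r2; match: 0->6, 1->0, 2->2, 3->3, 4->12; deleted nodes 12; deleted edges (12,0,hold); added nodes 16, 17; added edges (16,2,hold); (17,3,hold); result: nodes: 0:s, 2:s, 3:s, 5:q1, 6:q2, 7:q3, 9:dot, 13:dot, 14:dot, 15:dot, 16:dot, 17:dot edges: (0,6,i); (0,7,i); (2,5,i); (2,7,i); (5,3,o); (6,2,o); (6,3,o); (9,3,hold); (13,3,hold); (14,3,hold); (15,3,hold); (16,2,hold); (17,3,hold)
final:
nodes: 0:s, 2:s, 3:s, 5:q1, 6:q2, 7:q3, 9:dot, 13:dot, 14:dot, 15:dot, 16:dot, 17:dot
edges: (0,6,i); (0,7,i); (2,5,i); (2,7,i); (5,3,o); (6,2,o); (6,3,o); (9,3,hold); (13,3,hold); (14,3,hold); (15,3,hold); (16,2,hold); (17,3,hold)


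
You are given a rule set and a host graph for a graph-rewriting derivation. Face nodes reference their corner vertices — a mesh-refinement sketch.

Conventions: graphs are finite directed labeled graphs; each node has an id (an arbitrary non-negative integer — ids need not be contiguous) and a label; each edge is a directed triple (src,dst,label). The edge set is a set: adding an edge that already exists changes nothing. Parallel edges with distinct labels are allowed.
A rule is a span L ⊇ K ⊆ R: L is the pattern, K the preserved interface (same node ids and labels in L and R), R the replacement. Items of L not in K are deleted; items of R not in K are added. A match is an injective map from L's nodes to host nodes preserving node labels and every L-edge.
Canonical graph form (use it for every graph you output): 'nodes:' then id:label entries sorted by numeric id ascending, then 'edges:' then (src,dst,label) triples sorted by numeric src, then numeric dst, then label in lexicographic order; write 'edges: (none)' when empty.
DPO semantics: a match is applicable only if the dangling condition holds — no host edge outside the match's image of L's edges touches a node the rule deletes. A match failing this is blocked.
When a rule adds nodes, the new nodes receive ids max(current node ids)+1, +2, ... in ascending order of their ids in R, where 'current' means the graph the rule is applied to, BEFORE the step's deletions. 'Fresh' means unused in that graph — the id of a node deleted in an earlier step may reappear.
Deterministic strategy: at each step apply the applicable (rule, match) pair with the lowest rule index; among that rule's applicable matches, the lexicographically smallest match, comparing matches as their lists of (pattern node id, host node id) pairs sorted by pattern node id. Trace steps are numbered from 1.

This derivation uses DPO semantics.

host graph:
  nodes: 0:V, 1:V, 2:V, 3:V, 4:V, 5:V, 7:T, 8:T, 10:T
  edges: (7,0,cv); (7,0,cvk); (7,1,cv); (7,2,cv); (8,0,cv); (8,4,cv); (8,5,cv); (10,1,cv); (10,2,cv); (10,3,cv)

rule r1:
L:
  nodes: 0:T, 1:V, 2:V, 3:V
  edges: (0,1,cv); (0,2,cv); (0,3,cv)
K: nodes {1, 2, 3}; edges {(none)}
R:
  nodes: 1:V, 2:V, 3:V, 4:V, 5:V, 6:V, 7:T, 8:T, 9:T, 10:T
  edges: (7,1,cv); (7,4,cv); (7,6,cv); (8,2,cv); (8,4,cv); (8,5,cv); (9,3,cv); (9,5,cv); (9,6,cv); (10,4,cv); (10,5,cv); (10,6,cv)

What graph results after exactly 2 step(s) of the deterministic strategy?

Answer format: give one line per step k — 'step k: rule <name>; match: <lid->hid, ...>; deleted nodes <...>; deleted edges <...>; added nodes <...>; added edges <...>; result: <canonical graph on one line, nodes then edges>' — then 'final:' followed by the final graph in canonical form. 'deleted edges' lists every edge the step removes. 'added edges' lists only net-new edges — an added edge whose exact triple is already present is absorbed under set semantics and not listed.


step 1: rule r1; match: 0->8, 1->0, 2->4, 3->5; deleted nodes 8; deleted edges (8,0,cv); (8,4,cv); (8,5,cv); added nodes 11, 12, 13, 14, 15, 16, 17; added edges (14,0,cv); (14,11,cv); (14,13,cv); (15,4,cv); (15,11,cv); (15,12,cv); (16,5,cv); (16,12,cv); (16,13,cv); (17,11,cv); (17,12,cv); (17,13,cv); result: nodes: 0:V, 1:V, 2:V, 3:V, 4:V, 5:V, 7:T, 10:T, 11:V, 12:V, 13:V, 14:T, 15:T, 16:T, 17:T edges: (7,0,cv); (7,0,cvk); (7,1,cv); (7,2,cv); (10,1,cv); (10,2,cv); (10,3,cv); (14,0,cv); (14,11,cv); (14,13,cv); (15,4,cv); (15,11,cv); (15,12,cv); (16,5,cv); (16,12,cv); (16,13,cv); (17,11,cv); (17,12,cv); (17,13,cv)
step 2: rule r1; match: 0->10, 1->1, 2->2, 3->3; deleted nodes 10; deleted edges (10,1,cv); (10,2,cv); (10,3,cv); added nodes 18, 19, 20, 21, 22, 23, 24; added edges (21,1,cv); (21,18,cv); (21,20,cv); (22,2,cv); (22,18,cv); (22,19,cv); (23,3,cv); (23,19,cv); (23,20,cv); (24,18,cv); (24,19,cv); (24,20,cv); result: nodes: 0:V, 1:V, 2:V, 3:V, 4:V, 5:V, 7:T, 11:V, 12:V, 13:V, 14:T, 15:T, 16:T, 17:T, 18:V, 19:V, 20:V, 21:T, 22:T, 23:T, 24:T edges: (7,0,cv); (7,0,cvk); (7,1,cv); (7,2,cv); (14,0,cv); (14,11,cv); (14,13,cv); (15,4,cv); (15,11,cv); (15,12,cv); (16,5,cv); (16,12,cv); (16,13,cv); (17,11,cv); (17,12,cv); (17,13,cv); (21,1,cv); (21,18,cv); (21,20,cv); (22,2,cv); (22,18,cv); (22,19,cv); (23,3,cv); (23,19,cv); (23,20,cv); (24,18,cv); (24,19,cv); (24,20,cv)
final:
nodes: 0:V, 1:V, 2:V, 3:V, 4:V, 5:V, 7:T, 11:V, 12:V, 13:V, 14:T, 15:T, 16:T, 17:T, 18:V, 19:V, 20:V, 21:T, 22:T, 23:T, 24:T
edges: (7,0,cv); (7,0,cvk); (7,1,cv); (7,2,cv); (14,0,cv); (14,11,cv); (14,13,cv); (15,4,cv); (15,11,cv); (15,12,cv); (16,5,cv); (16,12,cv); (16,13,cv); (17,11,cv); (17,12,cv); (17,13,cv); (21,1,cv); (21,18,cv); (21,20,cv); (22,2,cv); (22,18,cv); (22,19,cv); (23,3,cv); (23,19,cv); (23,20,cv); (24,18,cv); (24,19,cv); (24,20,cv)


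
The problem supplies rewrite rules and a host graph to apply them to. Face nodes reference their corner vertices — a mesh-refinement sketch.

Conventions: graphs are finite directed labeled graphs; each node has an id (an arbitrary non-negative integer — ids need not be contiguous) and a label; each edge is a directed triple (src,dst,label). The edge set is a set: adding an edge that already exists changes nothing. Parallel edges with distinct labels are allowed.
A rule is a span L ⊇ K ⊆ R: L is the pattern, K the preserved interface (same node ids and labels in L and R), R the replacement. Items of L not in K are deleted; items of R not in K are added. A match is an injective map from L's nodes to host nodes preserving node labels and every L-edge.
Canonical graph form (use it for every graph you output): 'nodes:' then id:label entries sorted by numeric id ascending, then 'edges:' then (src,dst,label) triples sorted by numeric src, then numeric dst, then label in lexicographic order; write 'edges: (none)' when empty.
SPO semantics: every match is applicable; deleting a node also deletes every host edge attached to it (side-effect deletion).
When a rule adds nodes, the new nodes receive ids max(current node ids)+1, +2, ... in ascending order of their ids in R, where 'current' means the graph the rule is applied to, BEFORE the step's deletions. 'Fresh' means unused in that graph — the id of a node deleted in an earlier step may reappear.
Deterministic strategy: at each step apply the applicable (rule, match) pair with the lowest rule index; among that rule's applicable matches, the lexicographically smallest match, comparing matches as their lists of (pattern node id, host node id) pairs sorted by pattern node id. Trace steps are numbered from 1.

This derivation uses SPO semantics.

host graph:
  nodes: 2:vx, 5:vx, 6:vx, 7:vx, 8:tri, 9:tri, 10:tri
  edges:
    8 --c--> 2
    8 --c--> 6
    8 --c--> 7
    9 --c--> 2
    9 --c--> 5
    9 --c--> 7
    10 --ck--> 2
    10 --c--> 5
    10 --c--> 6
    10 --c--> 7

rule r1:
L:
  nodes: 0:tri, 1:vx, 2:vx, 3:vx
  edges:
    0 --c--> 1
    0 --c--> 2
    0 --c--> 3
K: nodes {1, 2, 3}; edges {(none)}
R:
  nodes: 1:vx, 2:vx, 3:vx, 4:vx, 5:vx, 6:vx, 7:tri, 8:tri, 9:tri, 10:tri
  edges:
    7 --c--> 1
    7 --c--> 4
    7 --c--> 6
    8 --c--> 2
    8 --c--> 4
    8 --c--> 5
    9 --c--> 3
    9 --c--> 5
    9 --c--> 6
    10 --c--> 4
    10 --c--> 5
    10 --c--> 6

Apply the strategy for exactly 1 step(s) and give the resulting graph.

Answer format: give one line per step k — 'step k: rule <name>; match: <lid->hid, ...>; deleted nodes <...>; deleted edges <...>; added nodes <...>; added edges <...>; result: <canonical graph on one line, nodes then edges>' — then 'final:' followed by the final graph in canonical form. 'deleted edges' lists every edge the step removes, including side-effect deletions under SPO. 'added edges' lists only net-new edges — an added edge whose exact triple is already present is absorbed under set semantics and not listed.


step 1: rule r1; match: 0->8, 1->2, 2->6, 3->7; deleted nodes 8; deleted edges (8,2,c); (8,6,c); (8,7,c); added nodes 11, 12, 13, 14, 15, 16, 17; added edges (14,2,c); (14,11,c); (14,13,c); (15,6,c); (15,11,c); (15,12,c); (16,7,c); (16,12,c); (16,13,c); (17,11,c); (17,12,c); (17,13,c); result: nodes: 2:vx, 5:vx, 6:vx, 7:vx, 9:tri, 10:tri, 11:vx, 12:vx, 13:vx, 14:tri, 15:tri, 16:tri, 17:tri edges: (9,2,c); (9,5,c); (9,7,c); (10,2,ck); (10,5,c); (10,6,c); (10,7,c); (14,2,c); (14,11,c); (14,13,c); (15,6,c); (15,11,c); (15,12,c); (16,7,c); (16,12,c); (16,13,c); (17,11,c); (17,12,c); (17,13,c)
final:
nodes: 2:vx, 5:vx, 6:vx, 7:vx, 9:tri, 10:tri, 11:vx, 12:vx, 13:vx, 14:tri, 15:tri, 16:tri, 17:tri
edges: (9,2,c); (9,5,c); (9,7,c); (10,2,ck); (10,5,c); (10,6,c); (10,7,c); (14,2,c); (14,11,c); (14,13,c); (15,6,c); (15,11,c); (15,12,c); (16,7,c); (16,12,c); (16,13,c); (17,11,c); (17,12,c); (17,13,c)


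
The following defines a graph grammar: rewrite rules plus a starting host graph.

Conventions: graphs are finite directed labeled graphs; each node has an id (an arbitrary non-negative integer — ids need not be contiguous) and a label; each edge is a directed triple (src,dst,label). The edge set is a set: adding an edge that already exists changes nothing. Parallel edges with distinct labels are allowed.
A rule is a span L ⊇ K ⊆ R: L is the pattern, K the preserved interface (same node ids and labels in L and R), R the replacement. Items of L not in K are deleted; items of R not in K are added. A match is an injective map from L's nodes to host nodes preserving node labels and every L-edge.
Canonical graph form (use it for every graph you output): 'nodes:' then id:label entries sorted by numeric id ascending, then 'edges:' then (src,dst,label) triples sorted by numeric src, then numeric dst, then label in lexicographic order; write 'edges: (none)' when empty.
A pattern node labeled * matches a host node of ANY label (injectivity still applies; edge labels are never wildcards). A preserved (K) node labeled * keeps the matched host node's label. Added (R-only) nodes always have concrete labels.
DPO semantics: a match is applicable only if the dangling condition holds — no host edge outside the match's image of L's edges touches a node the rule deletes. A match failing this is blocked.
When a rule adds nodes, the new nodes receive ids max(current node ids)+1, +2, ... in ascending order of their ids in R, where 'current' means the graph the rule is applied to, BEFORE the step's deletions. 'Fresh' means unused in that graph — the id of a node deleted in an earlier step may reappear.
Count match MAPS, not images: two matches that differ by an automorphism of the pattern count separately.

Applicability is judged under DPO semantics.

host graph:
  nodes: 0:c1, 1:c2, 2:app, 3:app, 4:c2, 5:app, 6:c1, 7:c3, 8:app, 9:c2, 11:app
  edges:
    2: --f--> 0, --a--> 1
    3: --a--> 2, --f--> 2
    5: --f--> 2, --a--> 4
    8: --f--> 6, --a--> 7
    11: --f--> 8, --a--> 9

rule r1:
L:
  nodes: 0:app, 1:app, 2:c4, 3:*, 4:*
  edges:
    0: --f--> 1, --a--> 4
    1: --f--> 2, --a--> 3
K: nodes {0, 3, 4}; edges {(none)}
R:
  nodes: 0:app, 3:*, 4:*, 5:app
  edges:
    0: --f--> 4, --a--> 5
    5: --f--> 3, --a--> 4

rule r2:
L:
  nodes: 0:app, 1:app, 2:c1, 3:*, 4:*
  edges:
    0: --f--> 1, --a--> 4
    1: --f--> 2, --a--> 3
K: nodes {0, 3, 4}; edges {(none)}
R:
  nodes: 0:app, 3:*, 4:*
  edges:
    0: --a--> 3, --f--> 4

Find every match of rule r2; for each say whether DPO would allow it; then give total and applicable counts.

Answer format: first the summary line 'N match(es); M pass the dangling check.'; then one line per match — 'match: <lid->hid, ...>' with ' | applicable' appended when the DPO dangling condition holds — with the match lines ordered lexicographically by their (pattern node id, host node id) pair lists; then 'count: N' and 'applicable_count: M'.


2 match(es); 1 pass the dangling check.
match: 0->5, 1->2, 2->0, 3->1, 4->4
match: 0->11, 1->8, 2->6, 3->7, 4->9 | applicable
count: 2
applicable_count: 1


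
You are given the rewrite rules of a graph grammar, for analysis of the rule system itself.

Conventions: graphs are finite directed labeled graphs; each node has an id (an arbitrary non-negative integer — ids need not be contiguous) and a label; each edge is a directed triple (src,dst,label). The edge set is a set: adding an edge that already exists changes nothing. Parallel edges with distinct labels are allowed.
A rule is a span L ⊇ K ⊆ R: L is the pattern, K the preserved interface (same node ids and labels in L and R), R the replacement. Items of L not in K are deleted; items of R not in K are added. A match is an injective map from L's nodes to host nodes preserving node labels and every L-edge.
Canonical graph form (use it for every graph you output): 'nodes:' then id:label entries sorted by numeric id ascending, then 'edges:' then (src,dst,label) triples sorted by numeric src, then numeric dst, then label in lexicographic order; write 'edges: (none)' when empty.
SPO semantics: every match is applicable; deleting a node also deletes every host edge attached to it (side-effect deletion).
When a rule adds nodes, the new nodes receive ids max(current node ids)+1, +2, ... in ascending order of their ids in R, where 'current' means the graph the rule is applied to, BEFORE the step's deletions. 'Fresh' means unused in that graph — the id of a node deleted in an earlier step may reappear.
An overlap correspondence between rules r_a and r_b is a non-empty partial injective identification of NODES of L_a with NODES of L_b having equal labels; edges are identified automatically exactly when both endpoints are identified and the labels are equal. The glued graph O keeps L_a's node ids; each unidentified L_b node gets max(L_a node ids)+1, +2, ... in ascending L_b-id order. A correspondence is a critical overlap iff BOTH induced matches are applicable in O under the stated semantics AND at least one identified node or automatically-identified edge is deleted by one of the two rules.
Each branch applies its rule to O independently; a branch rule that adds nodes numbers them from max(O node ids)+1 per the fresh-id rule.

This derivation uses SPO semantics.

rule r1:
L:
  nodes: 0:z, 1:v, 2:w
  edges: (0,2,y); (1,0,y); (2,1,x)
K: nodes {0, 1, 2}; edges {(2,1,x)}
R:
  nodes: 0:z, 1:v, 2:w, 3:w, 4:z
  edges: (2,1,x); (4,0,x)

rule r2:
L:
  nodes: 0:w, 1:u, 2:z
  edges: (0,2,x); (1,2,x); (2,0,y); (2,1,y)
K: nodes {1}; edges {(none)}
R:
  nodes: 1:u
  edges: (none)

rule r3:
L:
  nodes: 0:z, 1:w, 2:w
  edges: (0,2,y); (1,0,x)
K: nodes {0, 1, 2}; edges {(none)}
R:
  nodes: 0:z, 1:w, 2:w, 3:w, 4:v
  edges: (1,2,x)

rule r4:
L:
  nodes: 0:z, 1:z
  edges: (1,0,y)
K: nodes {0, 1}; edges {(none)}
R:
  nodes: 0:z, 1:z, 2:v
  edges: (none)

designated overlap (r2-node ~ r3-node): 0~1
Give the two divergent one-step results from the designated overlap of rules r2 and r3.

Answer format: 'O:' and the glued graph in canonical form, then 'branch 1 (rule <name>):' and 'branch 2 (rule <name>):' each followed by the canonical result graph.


O:
nodes: 0:w, 1:u, 2:z, 3:z, 4:w
edges: (0,2,x); (0,3,x); (1,2,x); (2,0,y); (2,1,y); (3,4,y)
branch 1 (rule r2):
nodes: 1:u, 3:z, 4:w
edges: (3,4,y)
branch 2 (rule r3):
nodes: 0:w, 1:u, 2:z, 3:z, 4:w, 5:w, 6:v
edges: (0,2,x); (0,4,x); (1,2,x); (2,0,y); (2,1,y)


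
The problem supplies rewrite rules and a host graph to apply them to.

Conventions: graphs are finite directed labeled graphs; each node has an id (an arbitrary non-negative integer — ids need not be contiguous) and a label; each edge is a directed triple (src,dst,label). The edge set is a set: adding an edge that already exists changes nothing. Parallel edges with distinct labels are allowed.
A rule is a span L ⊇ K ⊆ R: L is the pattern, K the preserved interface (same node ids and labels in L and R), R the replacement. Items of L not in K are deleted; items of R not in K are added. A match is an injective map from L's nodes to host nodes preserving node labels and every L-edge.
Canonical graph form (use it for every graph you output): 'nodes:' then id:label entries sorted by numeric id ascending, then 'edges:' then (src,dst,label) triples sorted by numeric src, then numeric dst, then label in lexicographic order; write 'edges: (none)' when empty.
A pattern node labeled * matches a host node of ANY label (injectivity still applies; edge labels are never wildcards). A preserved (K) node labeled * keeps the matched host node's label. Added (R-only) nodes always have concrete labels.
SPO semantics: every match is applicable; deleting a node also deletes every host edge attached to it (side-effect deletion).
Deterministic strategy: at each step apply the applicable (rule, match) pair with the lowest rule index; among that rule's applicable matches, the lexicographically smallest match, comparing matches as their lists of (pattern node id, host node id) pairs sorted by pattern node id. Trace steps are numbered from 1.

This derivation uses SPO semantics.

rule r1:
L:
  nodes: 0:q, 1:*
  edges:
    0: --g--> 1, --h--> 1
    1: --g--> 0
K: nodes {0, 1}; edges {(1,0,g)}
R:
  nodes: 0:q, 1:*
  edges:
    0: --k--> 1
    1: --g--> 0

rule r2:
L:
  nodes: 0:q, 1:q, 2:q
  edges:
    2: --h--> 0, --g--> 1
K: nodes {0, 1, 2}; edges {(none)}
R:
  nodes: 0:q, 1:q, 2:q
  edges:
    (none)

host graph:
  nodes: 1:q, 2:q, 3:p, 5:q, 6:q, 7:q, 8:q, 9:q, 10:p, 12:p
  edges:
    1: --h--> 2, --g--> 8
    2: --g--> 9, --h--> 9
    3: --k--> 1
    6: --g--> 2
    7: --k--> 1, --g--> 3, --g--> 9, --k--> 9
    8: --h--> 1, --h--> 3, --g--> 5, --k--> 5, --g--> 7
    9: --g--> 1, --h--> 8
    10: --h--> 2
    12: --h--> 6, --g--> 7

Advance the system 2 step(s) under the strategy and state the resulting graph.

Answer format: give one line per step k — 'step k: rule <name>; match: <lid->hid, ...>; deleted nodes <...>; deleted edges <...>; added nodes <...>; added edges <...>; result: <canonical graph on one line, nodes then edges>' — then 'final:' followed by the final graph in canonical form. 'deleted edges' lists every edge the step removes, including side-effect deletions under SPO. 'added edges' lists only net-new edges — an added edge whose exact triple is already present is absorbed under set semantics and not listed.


step 1: rule r2; match: 0->1, 1->5, 2->8; deleted nodes (none); deleted edges (8,1,h); (8,5,g); added nodes (none); added edges (none); result: nodes: 1:q, 2:q, 3:p, 5:q, 6:q, 7:q, 8:q, 9:q, 10:p, 12:p edges: (1,2,h); (1,8,g); (2,9,g); (2,9,h); (3,1,k); (6,2,g); (7,1,k); (7,3,g); (7,9,g); (7,9,k); (8,3,h); (8,5,k); (8,7,g); (9,1,g); (9,8,h); (10,2,h); (12,6,h); (12,7,g)
step 2: rule r2; match: 0->2, 1->8, 2->1; deleted nodes (none); deleted edges (1,2,h); (1,8,g); added nodes (none); added edges (none); result: nodes: 1:q, 2:q, 3:p, 5:q, 6:q, 7:q, 8:q, 9:q, 10:p, 12:p edges: (2,9,g); (2,9,h); (3,1,k); (6,2,g); (7,1,k); (7,3,g); (7,9,g); (7,9,k); (8,3,h); (8,5,k); (8,7,g); (9,1,g); (9,8,h); (10,2,h); (12,6,h); (12,7,g)
final:
nodes: 1:q, 2:q, 3:p, 5:q, 6:q, 7:q, 8:q, 9:q, 10:p, 12:p
edges: (2,9,g); (2,9,h); (3,1,k); (6,2,g); (7,1,k); (7,3,g); (7,9,g); (7,9,k); (8,3,h); (8,5,k); (8,7,g); (9,1,g); (9,8,h); (10,2,h); (12,6,h); (12,7,g)


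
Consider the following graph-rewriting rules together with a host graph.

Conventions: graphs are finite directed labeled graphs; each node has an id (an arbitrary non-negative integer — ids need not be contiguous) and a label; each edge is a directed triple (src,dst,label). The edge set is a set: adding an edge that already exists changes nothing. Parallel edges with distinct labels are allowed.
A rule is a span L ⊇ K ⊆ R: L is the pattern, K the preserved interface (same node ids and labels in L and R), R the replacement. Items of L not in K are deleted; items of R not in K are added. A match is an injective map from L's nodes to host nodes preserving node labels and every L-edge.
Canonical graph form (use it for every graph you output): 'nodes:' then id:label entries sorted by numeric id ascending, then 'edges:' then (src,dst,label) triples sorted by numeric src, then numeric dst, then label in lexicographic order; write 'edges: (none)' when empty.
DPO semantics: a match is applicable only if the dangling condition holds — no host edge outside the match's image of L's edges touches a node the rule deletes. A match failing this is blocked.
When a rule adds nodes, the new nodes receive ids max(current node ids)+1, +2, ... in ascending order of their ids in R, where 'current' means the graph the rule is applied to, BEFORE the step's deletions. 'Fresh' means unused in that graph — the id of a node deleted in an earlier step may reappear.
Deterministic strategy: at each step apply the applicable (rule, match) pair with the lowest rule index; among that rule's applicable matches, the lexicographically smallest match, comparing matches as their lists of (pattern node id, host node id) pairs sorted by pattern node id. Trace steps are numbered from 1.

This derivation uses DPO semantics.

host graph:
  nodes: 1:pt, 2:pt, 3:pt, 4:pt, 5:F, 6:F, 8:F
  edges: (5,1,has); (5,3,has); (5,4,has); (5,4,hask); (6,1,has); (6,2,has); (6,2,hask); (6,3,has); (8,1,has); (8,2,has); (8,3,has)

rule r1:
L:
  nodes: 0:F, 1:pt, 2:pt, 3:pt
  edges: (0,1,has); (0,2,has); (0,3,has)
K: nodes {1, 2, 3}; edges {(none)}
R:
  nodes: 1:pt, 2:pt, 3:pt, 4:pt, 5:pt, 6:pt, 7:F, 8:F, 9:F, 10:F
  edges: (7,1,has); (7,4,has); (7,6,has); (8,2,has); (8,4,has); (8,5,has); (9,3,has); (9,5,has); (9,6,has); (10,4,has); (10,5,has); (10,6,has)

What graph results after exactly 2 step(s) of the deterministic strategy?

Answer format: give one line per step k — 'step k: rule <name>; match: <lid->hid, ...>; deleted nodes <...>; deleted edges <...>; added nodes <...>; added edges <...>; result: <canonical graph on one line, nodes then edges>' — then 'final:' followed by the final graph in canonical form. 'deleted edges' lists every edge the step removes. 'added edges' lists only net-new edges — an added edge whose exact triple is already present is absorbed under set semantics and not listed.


step 1: rule r1; match: 0->8, 1->1, 2->2, 3->3; deleted nodes 8; deleted edges (8,1,has); (8,2,has); (8,3,has); added nodes 9, 10, 11, 12, 13, 14, 15; added edges (12,1,has); (12,9,has); (12,11,has); (13,2,has); (13,9,has); (13,10,has); (14,3,has); (14,10,has); (14,11,has); (15,9,has); (15,10,has); (15,11,has); result: nodes: 1:pt, 2:pt, 3:pt, 4:pt, 5:F, 6:F, 9:pt, 10:pt, 11:pt, 12:F, 13:F, 14:F, 15:F edges: (5,1,has); (5,3,has); (5,4,has); (5,4,hask); (6,1,has); (6,2,has); (6,2,hask); (6,3,has); (12,1,has); (12,9,has); (12,11,has); (13,2,has); (13,9,has); (13,10,has); (14,3,has); (14,10,has); (14,11,has); (15,9,has); (15,10,has); (15,11,has)
step 2: rule r1; match: 0->12, 1->1, 2->9, 3->11; deleted nodes 12; deleted edges (12,1,has); (12,9,has); (12,11,has); added nodes 16, 17, 18, 19, 20, 21, 22; added edges (19,1,has); (19,16,has); (19,18,has); (20,9,has); (20,16,has); (20,17,has); (21,11,has); (21,17,has); (21,18,has); (22,16,has); (22,17,has); (22,18,has); result: nodes: 1:pt, 2:pt, 3:pt, 4:pt, 5:F, 6:F, 9:pt, 10:pt, 11:pt, 13:F, 14:F, 15:F, 16:pt, 17:pt, 18:pt, 19:F, 20:F, 21:F, 22:F edges: (5,1,has); (5,3,has); (5,4,has); (5,4,hask); (6,1,has); (6,2,has); (6,2,hask); (6,3,has); (13,2,has); (13,9,has); (13,10,has); (14,3,has); (14,10,has); (14,11,has); (15,9,has); (15,10,has); (15,11,has); (19,1,has); (19,16,has); (19,18,has); (20,9,has); (20,16,has); (20,17,has); (21,11,has); (21,17,has); (21,18,has); (22,16,has); (22,17,has); (22,18,has)
final:
nodes: 1:pt, 2:pt, 3:pt, 4:pt, 5:F, 6:F, 9:pt, 10:pt, 11:pt, 13:F, 14:F, 15:F, 16:pt, 17:pt, 18:pt, 19:F, 20:F, 21:F, 22:F
edges: (5,1,has); (5,3,has); (5,4,has); (5,4,hask); (6,1,has); (6,2,has); (6,2,hask); (6,3,has); (13,2,has); (13,9,has); (13,10,has); (14,3,has); (14,10,has); (14,11,has); (15,9,has); (15,10,has); (15,11,has); (19,1,has); (19,16,has); (19,18,has); (20,9,has); (20,16,has); (20,17,has); (21,11,has); (21,17,has); (21,18,has); (22,16,has); (22,17,has); (22,18,has)


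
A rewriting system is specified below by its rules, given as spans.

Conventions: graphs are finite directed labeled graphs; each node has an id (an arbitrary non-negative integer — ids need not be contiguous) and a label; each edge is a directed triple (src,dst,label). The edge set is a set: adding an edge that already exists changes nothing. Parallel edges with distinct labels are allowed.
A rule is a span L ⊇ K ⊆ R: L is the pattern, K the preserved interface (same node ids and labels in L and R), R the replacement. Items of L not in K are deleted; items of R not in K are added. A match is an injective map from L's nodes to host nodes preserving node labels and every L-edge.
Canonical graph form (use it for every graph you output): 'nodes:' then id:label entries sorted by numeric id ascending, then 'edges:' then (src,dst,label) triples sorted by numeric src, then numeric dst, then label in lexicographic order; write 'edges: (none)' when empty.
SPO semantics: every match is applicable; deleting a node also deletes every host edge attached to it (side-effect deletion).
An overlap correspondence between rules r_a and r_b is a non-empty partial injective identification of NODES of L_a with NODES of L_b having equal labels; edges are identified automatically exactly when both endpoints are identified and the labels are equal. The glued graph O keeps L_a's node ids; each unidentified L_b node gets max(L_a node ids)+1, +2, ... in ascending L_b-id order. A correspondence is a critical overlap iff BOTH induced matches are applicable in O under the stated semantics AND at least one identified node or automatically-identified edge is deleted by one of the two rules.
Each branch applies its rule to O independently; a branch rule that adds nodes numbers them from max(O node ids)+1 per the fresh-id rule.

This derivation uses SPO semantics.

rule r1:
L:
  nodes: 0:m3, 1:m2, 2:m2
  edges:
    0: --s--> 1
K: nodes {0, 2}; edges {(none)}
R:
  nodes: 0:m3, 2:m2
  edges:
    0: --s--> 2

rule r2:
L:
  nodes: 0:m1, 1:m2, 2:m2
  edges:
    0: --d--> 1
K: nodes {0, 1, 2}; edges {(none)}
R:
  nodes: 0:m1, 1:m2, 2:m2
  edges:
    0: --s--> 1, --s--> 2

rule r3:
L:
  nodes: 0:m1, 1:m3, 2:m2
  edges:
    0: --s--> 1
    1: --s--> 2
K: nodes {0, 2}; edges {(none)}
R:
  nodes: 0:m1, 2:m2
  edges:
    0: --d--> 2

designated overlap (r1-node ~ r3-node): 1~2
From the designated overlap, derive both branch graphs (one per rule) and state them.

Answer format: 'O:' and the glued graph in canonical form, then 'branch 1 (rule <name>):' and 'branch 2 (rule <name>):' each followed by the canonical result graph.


O:
nodes: 0:m3, 1:m2, 2:m2, 3:m1, 4:m3
edges: (0,1,s); (3,4,s); (4,1,s)
branch 1 (rule r1):
nodes: 0:m3, 2:m2, 3:m1, 4:m3
edges: (0,2,s); (3,4,s)
branch 2 (rule r3):
nodes: 0:m3, 1:m2, 2:m2, 3:m1
edges: (0,1,s); (3,1,d)


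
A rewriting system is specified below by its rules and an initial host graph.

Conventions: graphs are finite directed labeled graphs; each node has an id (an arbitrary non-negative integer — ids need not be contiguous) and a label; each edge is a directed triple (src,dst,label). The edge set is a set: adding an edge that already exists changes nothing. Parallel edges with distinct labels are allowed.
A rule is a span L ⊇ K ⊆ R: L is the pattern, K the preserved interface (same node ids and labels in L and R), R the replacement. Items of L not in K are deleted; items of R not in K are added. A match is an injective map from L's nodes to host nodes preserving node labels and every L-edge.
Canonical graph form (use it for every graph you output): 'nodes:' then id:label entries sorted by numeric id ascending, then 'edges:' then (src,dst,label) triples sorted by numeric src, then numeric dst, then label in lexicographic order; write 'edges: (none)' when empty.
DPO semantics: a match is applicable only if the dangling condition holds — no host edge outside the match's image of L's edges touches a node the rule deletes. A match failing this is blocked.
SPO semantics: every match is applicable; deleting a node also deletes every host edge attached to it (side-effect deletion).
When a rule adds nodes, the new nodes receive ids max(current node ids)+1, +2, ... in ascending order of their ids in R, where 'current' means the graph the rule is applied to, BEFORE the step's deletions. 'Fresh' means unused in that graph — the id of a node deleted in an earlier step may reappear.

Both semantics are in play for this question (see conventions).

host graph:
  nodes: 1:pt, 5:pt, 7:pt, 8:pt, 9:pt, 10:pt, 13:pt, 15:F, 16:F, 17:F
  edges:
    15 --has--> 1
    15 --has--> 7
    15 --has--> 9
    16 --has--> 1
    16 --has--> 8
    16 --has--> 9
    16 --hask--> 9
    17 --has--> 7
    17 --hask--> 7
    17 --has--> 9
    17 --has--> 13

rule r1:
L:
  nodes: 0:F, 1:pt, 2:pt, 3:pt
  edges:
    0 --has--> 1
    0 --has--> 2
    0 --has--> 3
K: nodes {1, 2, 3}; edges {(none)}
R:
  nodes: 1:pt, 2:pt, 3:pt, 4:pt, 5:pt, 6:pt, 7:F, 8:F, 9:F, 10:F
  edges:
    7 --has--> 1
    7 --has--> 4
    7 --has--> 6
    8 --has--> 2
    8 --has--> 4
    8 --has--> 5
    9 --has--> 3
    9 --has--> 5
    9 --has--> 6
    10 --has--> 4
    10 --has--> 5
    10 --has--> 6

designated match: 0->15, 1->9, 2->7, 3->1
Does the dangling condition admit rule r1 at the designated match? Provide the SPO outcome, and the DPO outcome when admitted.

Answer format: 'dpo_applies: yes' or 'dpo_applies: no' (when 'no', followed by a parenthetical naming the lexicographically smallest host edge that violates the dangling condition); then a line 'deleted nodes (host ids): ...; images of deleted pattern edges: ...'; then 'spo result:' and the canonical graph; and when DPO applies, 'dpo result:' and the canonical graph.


dpo_applies: yes
deleted nodes (host ids): 15; images of deleted pattern edges: (15,1,has); (15,7,has); (15,9,has)
spo result:
nodes: 1:pt, 5:pt, 7:pt, 8:pt, 9:pt, 10:pt, 13:pt, 16:F, 17:F, 18:pt, 19:pt, 20:pt, 21:F, 22:F, 23:F, 24:F
edges: (16,1,has); (16,8,has); (16,9,has); (16,9,hask); (17,7,has); (17,7,hask); (17,9,has); (17,13,has); (21,9,has); (21,18,has); (21,20,has); (22,7,has); (22,18,has); (22,19,has); (23,1,has); (23,19,has); (23,20,has); (24,18,has); (24,19,has); (24,20,has)
dpo result:
nodes: 1:pt, 5:pt, 7:pt, 8:pt, 9:pt, 10:pt, 13:pt, 16:F, 17:F, 18:pt, 19:pt, 20:pt, 21:F, 22:F, 23:F, 24:F
edges: (16,1,has); (16,8,has); (16,9,has); (16,9,hask); (17,7,has); (17,7,hask); (17,9,has); (17,13,has); (21,9,has); (21,18,has); (21,20,has); (22,7,has); (22,18,has); (22,19,has); (23,1,has); (23,19,has); (23,20,has); (24,18,has); (24,19,has); (24,20,has)


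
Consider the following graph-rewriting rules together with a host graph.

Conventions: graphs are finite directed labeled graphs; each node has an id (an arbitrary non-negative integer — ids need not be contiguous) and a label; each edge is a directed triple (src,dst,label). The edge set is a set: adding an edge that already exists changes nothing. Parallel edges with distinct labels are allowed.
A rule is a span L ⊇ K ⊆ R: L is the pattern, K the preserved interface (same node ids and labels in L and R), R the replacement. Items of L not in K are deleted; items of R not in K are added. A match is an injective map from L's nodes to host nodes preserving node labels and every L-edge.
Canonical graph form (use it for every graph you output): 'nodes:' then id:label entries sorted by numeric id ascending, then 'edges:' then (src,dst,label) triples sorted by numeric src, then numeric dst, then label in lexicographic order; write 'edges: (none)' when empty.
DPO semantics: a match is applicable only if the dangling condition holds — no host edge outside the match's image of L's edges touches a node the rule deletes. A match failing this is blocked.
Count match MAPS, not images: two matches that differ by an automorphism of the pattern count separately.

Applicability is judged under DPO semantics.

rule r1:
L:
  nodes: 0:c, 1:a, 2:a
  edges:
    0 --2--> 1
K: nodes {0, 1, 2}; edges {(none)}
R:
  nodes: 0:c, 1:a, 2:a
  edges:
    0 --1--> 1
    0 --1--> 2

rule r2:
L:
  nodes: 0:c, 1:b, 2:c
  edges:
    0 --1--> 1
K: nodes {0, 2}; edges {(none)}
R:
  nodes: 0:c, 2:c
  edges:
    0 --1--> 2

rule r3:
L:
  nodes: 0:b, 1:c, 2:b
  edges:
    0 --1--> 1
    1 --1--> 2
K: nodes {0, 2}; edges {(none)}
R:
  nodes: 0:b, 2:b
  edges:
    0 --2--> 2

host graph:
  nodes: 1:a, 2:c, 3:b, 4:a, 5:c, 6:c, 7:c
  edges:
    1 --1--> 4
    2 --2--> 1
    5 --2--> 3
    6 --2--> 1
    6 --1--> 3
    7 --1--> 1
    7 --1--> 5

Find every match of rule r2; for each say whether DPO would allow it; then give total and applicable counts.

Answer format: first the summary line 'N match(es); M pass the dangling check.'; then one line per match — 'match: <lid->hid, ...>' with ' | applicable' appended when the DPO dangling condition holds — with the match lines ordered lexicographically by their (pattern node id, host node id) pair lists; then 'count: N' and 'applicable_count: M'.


3 match(es); 0 pass the dangling check.
match: 0->6, 1->3, 2->2
match: 0->6, 1->3, 2->5
match: 0->6, 1->3, 2->7
count: 3
applicable_count: 0


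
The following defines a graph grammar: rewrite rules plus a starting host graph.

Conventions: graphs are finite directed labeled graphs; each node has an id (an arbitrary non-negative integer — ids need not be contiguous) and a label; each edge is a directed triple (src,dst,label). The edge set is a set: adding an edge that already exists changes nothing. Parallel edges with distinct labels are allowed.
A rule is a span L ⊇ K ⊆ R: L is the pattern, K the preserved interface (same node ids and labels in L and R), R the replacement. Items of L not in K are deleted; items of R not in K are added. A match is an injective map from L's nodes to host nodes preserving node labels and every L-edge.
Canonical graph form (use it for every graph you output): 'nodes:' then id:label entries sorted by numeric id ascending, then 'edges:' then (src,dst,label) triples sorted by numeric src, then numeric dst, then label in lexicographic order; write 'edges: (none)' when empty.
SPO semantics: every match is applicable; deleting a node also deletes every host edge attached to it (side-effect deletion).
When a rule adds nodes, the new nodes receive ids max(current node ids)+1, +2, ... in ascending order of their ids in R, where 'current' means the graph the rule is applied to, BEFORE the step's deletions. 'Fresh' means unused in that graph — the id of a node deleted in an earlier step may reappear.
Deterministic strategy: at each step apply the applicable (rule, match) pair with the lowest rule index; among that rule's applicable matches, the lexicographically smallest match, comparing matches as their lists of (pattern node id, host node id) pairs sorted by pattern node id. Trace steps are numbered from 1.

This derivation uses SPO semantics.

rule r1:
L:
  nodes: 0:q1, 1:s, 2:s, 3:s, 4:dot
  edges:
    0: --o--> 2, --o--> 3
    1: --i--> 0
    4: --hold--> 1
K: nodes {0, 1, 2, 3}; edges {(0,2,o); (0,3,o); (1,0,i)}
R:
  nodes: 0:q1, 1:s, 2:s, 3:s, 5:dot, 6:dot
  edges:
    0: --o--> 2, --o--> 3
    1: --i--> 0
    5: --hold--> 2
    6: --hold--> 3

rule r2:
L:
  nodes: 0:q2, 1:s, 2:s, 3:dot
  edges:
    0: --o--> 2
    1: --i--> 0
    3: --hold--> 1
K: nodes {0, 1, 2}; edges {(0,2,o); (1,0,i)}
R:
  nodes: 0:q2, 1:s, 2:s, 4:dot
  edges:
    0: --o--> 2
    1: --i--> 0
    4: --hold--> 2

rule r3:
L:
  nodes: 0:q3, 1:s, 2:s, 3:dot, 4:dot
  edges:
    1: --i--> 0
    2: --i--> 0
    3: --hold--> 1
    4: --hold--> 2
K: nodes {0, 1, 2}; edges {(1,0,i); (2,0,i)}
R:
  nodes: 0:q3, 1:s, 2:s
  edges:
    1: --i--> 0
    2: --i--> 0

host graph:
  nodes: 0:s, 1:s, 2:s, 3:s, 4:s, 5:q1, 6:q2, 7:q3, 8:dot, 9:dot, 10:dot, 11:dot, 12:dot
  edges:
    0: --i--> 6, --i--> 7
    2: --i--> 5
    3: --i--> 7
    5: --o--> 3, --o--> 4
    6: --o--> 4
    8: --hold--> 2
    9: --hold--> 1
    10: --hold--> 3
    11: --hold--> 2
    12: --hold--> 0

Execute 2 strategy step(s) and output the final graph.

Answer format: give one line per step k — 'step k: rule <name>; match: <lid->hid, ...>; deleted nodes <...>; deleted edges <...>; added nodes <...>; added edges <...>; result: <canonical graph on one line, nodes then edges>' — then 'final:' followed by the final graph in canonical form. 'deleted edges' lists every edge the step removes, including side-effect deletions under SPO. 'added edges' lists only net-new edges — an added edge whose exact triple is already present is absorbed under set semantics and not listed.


step 1: rule r1; match: 0->5, 1->2, 2->3, 3->4, 4->8; deleted nodes 8; deleted edges (8,2,hold); added nodes 13, 14; added edges (13,3,hold); (14,4,hold); result: nodes: 0:s, 1:s, 2:s, 3:s, 4:s, 5:q1, 6:q2, 7:q3, 9:dot, 10:dot, 11:dot, 12:dot, 13:dot, 14:dot edges: (0,6,i); (0,7,i); (2,5,i); (3,7,i); (5,3,o); (5,4,o); (6,4,o); (9,1,hold); (10,3,hold); (11,2,hold); (12,0,hold); (13,3,hold); (14,4,hold)
step 2: rule r1; match: 0->5, 1->2, 2->3, 3->4, 4->11; deleted nodes 11; deleted edges (11,2,hold); added nodes 15, 16; added edges (15,3,hold); (16,4,hold); result: nodes: 0:s, 1:s, 2:s, 3:s, 4:s, 5:q1, 6:q2, 7:q3, 9:dot, 10:dot, 12:dot, 13:dot, 14:dot, 15:dot, 16:dot edges: (0,6,i); (0,7,i); (2,5,i); (3,7,i); (5,3,o); (5,4,o); (6,4,o); (9,1,hold); (10,3,hold); (12,0,hold); (13,3,hold); (14,4,hold); (15,3,hold); (16,4,hold)
final:
nodes: 0:s, 1:s, 2:s, 3:s, 4:s, 5:q1, 6:q2, 7:q3, 9:dot, 10:dot, 12:dot, 13:dot, 14:dot, 15:dot, 16:dot
edges: (0,6,i); (0,7,i); (2,5,i); (3,7,i); (5,3,o); (5,4,o); (6,4,o); (9,1,hold); (10,3,hold); (12,0,hold); (13,3,hold); (14,4,hold); (15,3,hold); (16,4,hold)
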